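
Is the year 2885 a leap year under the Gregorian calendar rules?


Gregorian leap year rule: divisible by 4, but not by 100, unless also by 400.
2885 is not divisible by 4 -> not a leap year

No


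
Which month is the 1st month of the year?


Month 1 of 12

January


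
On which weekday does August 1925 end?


August 1925 has 31 days
Anchor: Jan 1, 1925. With p = 1925 - 1 = 1924: (p + p//4 - p//100 + p//400) mod 7 = (1924 + 481 - 19 + 4) mod 7 = 2390 mod 7 = 3 -> Thursday (Mon=0 ... Sun=6)
Days before August (Jan-Jul): 212; August 1 index = (3 + 212) mod 7 = 5 -> Saturday
Last day offset: 31 - 1 = 30 days
Weekday index = (5 + 30) mod 7 = 0

Monday, August 31


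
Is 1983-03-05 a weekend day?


Anchor: Jan 1, 1983. With p = 1983 - 1 = 1982: (p + p//4 - p//100 + p//400) mod 7 = (1982 + 495 - 19 + 4) mod 7 = 2462 mod 7 = 5 -> Saturday (Mon=0 ... Sun=6)
Day of year: 64; offset = 63
Weekday index = (5 + 63) mod 7 = 5 -> Saturday
Weekend days: Saturday, Sunday

Yes


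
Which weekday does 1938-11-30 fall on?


Date: November 30, 1938
Anchor: Jan 1, 1938. With p = 1938 - 1 = 1937: (p + p//4 - p//100 + p//400) mod 7 = (1937 + 484 - 19 + 4) mod 7 = 2406 mod 7 = 5 -> Saturday (Mon=0 ... Sun=6)
Days before November (Jan-Oct): 304; offset = 304 + 30 - 1 = 333
Weekday index = (5 + 333) mod 7 = 2

Day of the week: Wednesday


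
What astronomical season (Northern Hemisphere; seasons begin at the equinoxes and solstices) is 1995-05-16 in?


Date: May 16
Astronomical Spring (approx.; exact equinox/solstice day varies by year): March 20 to June 20
May 16 falls within the Spring window

Spring


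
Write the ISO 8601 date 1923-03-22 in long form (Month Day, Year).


ISO 1923-03-22 parses as year=1923, month=03, day=22
Month 3 -> March

March 22, 1923


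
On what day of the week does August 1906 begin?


Target: August 1, 1906
Anchor: Jan 1, 1906. With p = 1906 - 1 = 1905: (p + p//4 - p//100 + p//400) mod 7 = (1905 + 476 - 19 + 4) mod 7 = 2366 mod 7 = 0 -> Monday (Mon=0 ... Sun=6)
Days before August (Jan-Jul): 212 days
Weekday index = (0 + 212) mod 7 = 2

Wednesday


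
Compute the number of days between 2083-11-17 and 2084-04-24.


From 2083-11-17 to 2084-04-24
2083-11-17: days before November = 31 + 28 + 31 + 30 + 31 + 30 + 31 + 31 + 30 + 31 = 304 (2083 is not a leap year); day of year = 304 + 17 = 321
2084-04-24: days before April = 31 + 29 + 31 = 91 (2084 is a leap year); day of year = 91 + 24 = 115
Rest of 2083: 365 - 321 = 44
Total = 44 + 115 = 159

159 days


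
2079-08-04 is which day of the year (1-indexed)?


Date: August 4, 2079
Days in months 1 through 7: 212
Plus 4 days in August

Day of year: 216


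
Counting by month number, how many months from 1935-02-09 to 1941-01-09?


From February 1935 to January 1941
6 years * 12 = 72 months, minus 1 month = 71

71 months


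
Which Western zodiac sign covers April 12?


Date: April 12
Conventional tropical zodiac dates: Aries from March 21 onward; Taurus starts April 20
April 12 falls within the Aries range

Aries


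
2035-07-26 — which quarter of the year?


Month: July (month 7)
Q1: Jan-Mar, Q2: Apr-Jun, Q3: Jul-Sep, Q4: Oct-Dec

Q3


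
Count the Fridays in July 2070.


July 2070 has 31 days
Anchor: Jan 1, 2070. With p = 2070 - 1 = 2069: (p + p//4 - p//100 + p//400) mod 7 = (2069 + 517 - 20 + 5) mod 7 = 2571 mod 7 = 2 -> Wednesday (Mon=0 ... Sun=6)
Days before July (Jan-Jun): 181; July 1 index = (2 + 181) mod 7 = 1 -> Tuesday
First Friday is July 4
Fridays: 4, 11, 18, 25

4 Fridays


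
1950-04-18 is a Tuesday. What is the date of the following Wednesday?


Current: Tuesday
Target: Wednesday
Days ahead: 1

Next Wednesday: 1950-04-19


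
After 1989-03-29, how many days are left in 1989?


Day of year: 88 of 365
Remaining = 365 - 88

277 days


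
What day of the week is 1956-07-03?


Date: July 3, 1956
Anchor: Jan 1, 1956. With p = 1956 - 1 = 1955: (p + p//4 - p//100 + p//400) mod 7 = (1955 + 488 - 19 + 4) mod 7 = 2428 mod 7 = 6 -> Sunday (Mon=0 ... Sun=6)
Days before July (Jan-Jun): 182; offset = 182 + 3 - 1 = 184
Weekday index = (6 + 184) mod 7 = 1

Day of the week: Tuesday


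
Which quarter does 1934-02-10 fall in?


Month: February (month 2)
Q1: Jan-Mar, Q2: Apr-Jun, Q3: Jul-Sep, Q4: Oct-Dec

Q1


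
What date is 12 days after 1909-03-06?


Start: 1909-03-06, add 12 days
March 1909 has 31 days; 6 + 12 = 18 stays within March

Result: 1909-03-18


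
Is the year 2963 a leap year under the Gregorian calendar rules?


Gregorian leap year rule: divisible by 4, but not by 100, unless also by 400.
2963 is not divisible by 4 -> not a leap year

No


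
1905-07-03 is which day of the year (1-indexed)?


Date: July 3, 1905
Days in months 1 through 6: 181
Plus 3 days in July

Day of year: 184


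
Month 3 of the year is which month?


Month 3 of 12

March


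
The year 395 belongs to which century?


Century = (year - 1) // 100 + 1
= (395 - 1) // 100 + 1
= 394 // 100 + 1
= 3 + 1

4th century


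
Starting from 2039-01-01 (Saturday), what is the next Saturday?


Current: Saturday
Target: Saturday
Days ahead: 7

Next Saturday: 2039-01-08


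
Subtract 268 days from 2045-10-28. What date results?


Start: 2045-10-28, subtract 268 days
Back 28 days from October 28 reaches September 30, 2045 -> 240 left
September 2045 has 30 days -> back to August 31, 2045 -> 210 left
August 2045 has 31 days -> back to July 31, 2045 -> 179 left
July 2045 has 31 days -> back to June 30, 2045 -> 148 left
June 2045 has 30 days -> back to May 31, 2045 -> 118 left
May 2045 has 31 days -> back to April 30, 2045 -> 87 left
April 2045 has 30 days -> back to March 31, 2045 -> 57 left
March 2045 has 31 days -> back to February 28, 2045 -> 26 left
February 2045: 28 - 26 = 2 -> lands on February 2

Result: 2045-02-02


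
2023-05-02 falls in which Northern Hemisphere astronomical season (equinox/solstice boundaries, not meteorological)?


Date: May 2
Astronomical Spring (approx.; exact equinox/solstice day varies by year): March 20 to June 20
May 2 falls within the Spring window

Spring


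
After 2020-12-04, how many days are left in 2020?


Day of year: 339 of 366
Remaining = 366 - 339

27 days


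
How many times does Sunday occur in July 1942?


July 1942 has 31 days
Anchor: Jan 1, 1942. With p = 1942 - 1 = 1941: (p + p//4 - p//100 + p//400) mod 7 = (1941 + 485 - 19 + 4) mod 7 = 2411 mod 7 = 3 -> Thursday (Mon=0 ... Sun=6)
Days before July (Jan-Jun): 181; July 1 index = (3 + 181) mod 7 = 2 -> Wednesday
First Sunday is July 5
Sundays: 5, 12, 19, 26

4 Sundays


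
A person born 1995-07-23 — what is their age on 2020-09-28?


Birth: 1995-07-23
Reference: 2020-09-28
Year difference: 2020 - 1995 = 25

25 years old


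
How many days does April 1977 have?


April 1977

30 days


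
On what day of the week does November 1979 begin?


Target: November 1, 1979
Anchor: Jan 1, 1979. With p = 1979 - 1 = 1978: (p + p//4 - p//100 + p//400) mod 7 = (1978 + 494 - 19 + 4) mod 7 = 2457 mod 7 = 0 -> Monday (Mon=0 ... Sun=6)
Days before November (Jan-Oct): 304 days
Weekday index = (0 + 304) mod 7 = 3

Thursday


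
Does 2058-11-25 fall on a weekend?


Anchor: Jan 1, 2058. With p = 2058 - 1 = 2057: (p + p//4 - p//100 + p//400) mod 7 = (2057 + 514 - 20 + 5) mod 7 = 2556 mod 7 = 1 -> Tuesday (Mon=0 ... Sun=6)
Day of year: 329; offset = 328
Weekday index = (1 + 328) mod 7 = 0 -> Monday
Weekend days: Saturday, Sunday

No


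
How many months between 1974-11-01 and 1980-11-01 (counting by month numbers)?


From November 1974 to November 1980
6 years * 12 = 72 months = 72

72 months


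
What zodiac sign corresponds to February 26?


Date: February 26
Conventional tropical zodiac dates: Pisces from February 19 onward; Aries starts March 21
February 26 falls within the Pisces range

Pisces


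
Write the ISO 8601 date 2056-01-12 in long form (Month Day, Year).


ISO 2056-01-12 parses as year=2056, month=01, day=12
Month 1 -> January

January 12, 2056


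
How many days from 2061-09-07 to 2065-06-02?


From 2061-09-07 to 2065-06-02
2061-09-07: days before September = 31 + 28 + 31 + 30 + 31 + 30 + 31 + 31 = 243 (2061 is not a leap year); day of year = 243 + 7 = 250
2065-06-02: days before June = 31 + 28 + 31 + 30 + 31 = 151 (2065 is not a leap year); day of year = 151 + 2 = 153
Rest of 2061: 365 - 250 = 115
Full years 2062 (365), 2063 (365), 2064 (366): 1096
Total = 115 + 1096 + 153 = 1364

1364 days


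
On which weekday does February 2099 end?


February 2099 has 28 days
Anchor: Jan 1, 2099. With p = 2099 - 1 = 2098: (p + p//4 - p//100 + p//400) mod 7 = (2098 + 524 - 20 + 5) mod 7 = 2607 mod 7 = 3 -> Thursday (Mon=0 ... Sun=6)
Days before February (Jan): 31; February 1 index = (3 + 31) mod 7 = 6 -> Sunday
Last day offset: 28 - 1 = 27 days
Weekday index = (6 + 27) mod 7 = 5

Saturday, February 28


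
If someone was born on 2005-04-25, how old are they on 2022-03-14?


Birth: 2005-04-25
Reference: 2022-03-14
Year difference: 2022 - 2005 = 17
Birthday not yet reached in 2022, subtract 1

16 years old


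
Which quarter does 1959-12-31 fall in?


Month: December (month 12)
Q1: Jan-Mar, Q2: Apr-Jun, Q3: Jul-Sep, Q4: Oct-Dec

Q4


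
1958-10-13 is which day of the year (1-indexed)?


Date: October 13, 1958
Days in months 1 through 9: 273
Plus 13 days in October

Day of year: 286


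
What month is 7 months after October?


October is month 10
10 + 7 = 17; wrap: 17 - 12 = 5

May


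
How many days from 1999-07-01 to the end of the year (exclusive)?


Day of year: 182 of 365
Remaining = 365 - 182

183 days


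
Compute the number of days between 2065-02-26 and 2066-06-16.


From 2065-02-26 to 2066-06-16
2065-02-26: days before February = 31; day of year = 31 + 26 = 57
2066-06-16: days before June = 31 + 28 + 31 + 30 + 31 = 151 (2066 is not a leap year); day of year = 151 + 16 = 167
Rest of 2065: 365 - 57 = 308
Total = 308 + 167 = 475

475 days


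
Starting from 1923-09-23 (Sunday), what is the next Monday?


Current: Sunday
Target: Monday
Days ahead: 1

Next Monday: 1923-09-24


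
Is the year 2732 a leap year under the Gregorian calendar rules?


Gregorian leap year rule: divisible by 4, but not by 100, unless also by 400.
2732 is divisible by 4 but not 100 -> leap year

Yes


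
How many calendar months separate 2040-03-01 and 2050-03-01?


From March 2040 to March 2050
10 years * 12 = 120 months = 120

120 months


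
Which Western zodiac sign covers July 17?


Date: July 17
Conventional tropical zodiac dates: Cancer from June 21 onward; Leo starts July 23
July 17 falls within the Cancer range

Cancer


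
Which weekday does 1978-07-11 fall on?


Date: July 11, 1978
Anchor: Jan 1, 1978. With p = 1978 - 1 = 1977: (p + p//4 - p//100 + p//400) mod 7 = (1977 + 494 - 19 + 4) mod 7 = 2456 mod 7 = 6 -> Sunday (Mon=0 ... Sun=6)
Days before July (Jan-Jun): 181; offset = 181 + 11 - 1 = 191
Weekday index = (6 + 191) mod 7 = 1

Day of the week: Tuesday


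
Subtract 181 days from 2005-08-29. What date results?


Start: 2005-08-29, subtract 181 days
Back 29 days from August 29 reaches July 31, 2005 -> 152 left
July 2005 has 31 days -> back to June 30, 2005 -> 121 left
June 2005 has 30 days -> back to May 31, 2005 -> 91 left
May 2005 has 31 days -> back to April 30, 2005 -> 60 left
April 2005 has 30 days -> back to March 31, 2005 -> 30 left
March 2005: 31 - 30 = 1 -> lands on March 1

Result: 2005-03-01


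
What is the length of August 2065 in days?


August 2065

31 days


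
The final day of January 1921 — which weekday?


January 1921 has 31 days
Anchor: Jan 1, 1921. With p = 1921 - 1 = 1920: (p + p//4 - p//100 + p//400) mod 7 = (1920 + 480 - 19 + 4) mod 7 = 2385 mod 7 = 5 -> Saturday (Mon=0 ... Sun=6)
January 1 is the anchor itself -> Saturday
Last day offset: 31 - 1 = 30 days
Weekday index = (5 + 30) mod 7 = 0

Monday, January 31


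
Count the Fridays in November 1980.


November 1980 has 30 days
Anchor: Jan 1, 1980. With p = 1980 - 1 = 1979: (p + p//4 - p//100 + p//400) mod 7 = (1979 + 494 - 19 + 4) mod 7 = 2458 mod 7 = 1 -> Tuesday (Mon=0 ... Sun=6)
Days before November (Jan-Oct): 305; November 1 index = (1 + 305) mod 7 = 5 -> Saturday
First Friday is November 7
Fridays: 7, 14, 21, 28

4 Fridays


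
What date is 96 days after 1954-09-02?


Start: 1954-09-02, add 96 days
September 1954 has 30 days: 30 - 2 = 28 days to September 30 -> 68 left
October 1954 has 31 days -> 37 left
November 1954 has 30 days -> 7 left
December 1954: 7 <= 31 -> lands on December 7

Result: 1954-12-07


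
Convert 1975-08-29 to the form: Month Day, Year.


ISO 1975-08-29 parses as year=1975, month=08, day=29
Month 8 -> August

August 29, 1975


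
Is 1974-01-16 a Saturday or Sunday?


Anchor: Jan 1, 1974. With p = 1974 - 1 = 1973: (p + p//4 - p//100 + p//400) mod 7 = (1973 + 493 - 19 + 4) mod 7 = 2451 mod 7 = 1 -> Tuesday (Mon=0 ... Sun=6)
Day of year: 16; offset = 15
Weekday index = (1 + 15) mod 7 = 2 -> Wednesday
Weekend days: Saturday, Sunday

No


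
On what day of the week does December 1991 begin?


Target: December 1, 1991
Anchor: Jan 1, 1991. With p = 1991 - 1 = 1990: (p + p//4 - p//100 + p//400) mod 7 = (1990 + 497 - 19 + 4) mod 7 = 2472 mod 7 = 1 -> Tuesday (Mon=0 ... Sun=6)
Days before December (Jan-Nov): 334 days
Weekday index = (1 + 334) mod 7 = 6

Sunday


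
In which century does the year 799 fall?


Century = (year - 1) // 100 + 1
= (799 - 1) // 100 + 1
= 798 // 100 + 1
= 7 + 1

8th century


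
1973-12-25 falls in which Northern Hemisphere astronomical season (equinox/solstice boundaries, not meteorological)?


Date: December 25
Astronomical Winter (approx.; exact equinox/solstice day varies by year): December 21 to March 19
December 25 falls within the Winter window

Winter


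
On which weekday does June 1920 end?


June 1920 has 30 days
Anchor: Jan 1, 1920. With p = 1920 - 1 = 1919: (p + p//4 - p//100 + p//400) mod 7 = (1919 + 479 - 19 + 4) mod 7 = 2383 mod 7 = 3 -> Thursday (Mon=0 ... Sun=6)
Days before June (Jan-May): 152; June 1 index = (3 + 152) mod 7 = 1 -> Tuesday
Last day offset: 30 - 1 = 29 days
Weekday index = (1 + 29) mod 7 = 2

Wednesday, June 30


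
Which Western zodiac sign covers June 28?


Date: June 28
Conventional tropical zodiac dates: Cancer from June 21 onward; Leo starts July 23
June 28 falls within the Cancer range

Cancer


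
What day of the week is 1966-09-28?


Date: September 28, 1966
Anchor: Jan 1, 1966. With p = 1966 - 1 = 1965: (p + p//4 - p//100 + p//400) mod 7 = (1965 + 491 - 19 + 4) mod 7 = 2441 mod 7 = 5 -> Saturday (Mon=0 ... Sun=6)
Days before September (Jan-Aug): 243; offset = 243 + 28 - 1 = 270
Weekday index = (5 + 270) mod 7 = 2

Day of the week: Wednesday


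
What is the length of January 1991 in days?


January 1991

31 days


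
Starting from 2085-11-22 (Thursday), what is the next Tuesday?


Current: Thursday
Target: Tuesday
Days ahead: 5

Next Tuesday: 2085-11-27


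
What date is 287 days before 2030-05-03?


Start: 2030-05-03, subtract 287 days
Back 3 days from May 3 reaches April 30, 2030 -> 284 left
April 2030 has 30 days -> back to March 31, 2030 -> 254 left
March 2030 has 31 days -> back to February 28, 2030 -> 223 left
February 2030 has 28 days -> back to January 31, 2030 -> 195 left
January 2030 has 31 days -> back to December 31, 2029 -> 164 left
December 2029 has 31 days -> back to November 30, 2029 -> 133 left
November 2029 has 30 days -> back to October 31, 2029 -> 103 left
October 2029 has 31 days -> back to September 30, 2029 -> 72 left
September 2029 has 30 days -> back to August 31, 2029 -> 42 left
August 2029 has 31 days -> back to July 31, 2029 -> 11 left
July 2029: 31 - 11 = 20 -> lands on July 20

Result: 2029-07-20


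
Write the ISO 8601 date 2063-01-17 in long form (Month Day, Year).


ISO 2063-01-17 parses as year=2063, month=01, day=17
Month 1 -> January

January 17, 2063


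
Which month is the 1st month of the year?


Month 1 of 12

January


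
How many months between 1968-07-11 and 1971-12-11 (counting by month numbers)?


From July 1968 to December 1971
3 years * 12 = 36 months, plus 5 months = 41

41 months


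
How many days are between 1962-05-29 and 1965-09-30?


From 1962-05-29 to 1965-09-30
1962-05-29: days before May = 31 + 28 + 31 + 30 = 120 (1962 is not a leap year); day of year = 120 + 29 = 149
1965-09-30: days before September = 31 + 28 + 31 + 30 + 31 + 30 + 31 + 31 = 243 (1965 is not a leap year); day of year = 243 + 30 = 273
Rest of 1962: 365 - 149 = 216
Full years 1963 (365), 1964 (366): 731
Total = 216 + 731 + 273 = 1220

1220 days


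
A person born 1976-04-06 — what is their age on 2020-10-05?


Birth: 1976-04-06
Reference: 2020-10-05
Year difference: 2020 - 1976 = 44

44 years old


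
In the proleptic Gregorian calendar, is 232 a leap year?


Gregorian leap year rule: divisible by 4, but not by 100, unless also by 400.
232 is divisible by 4 but not 100 -> leap year

Yes


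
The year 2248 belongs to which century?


Century = (year - 1) // 100 + 1
= (2248 - 1) // 100 + 1
= 2247 // 100 + 1
= 22 + 1

23rd century


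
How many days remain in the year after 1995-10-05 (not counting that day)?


Day of year: 278 of 365
Remaining = 365 - 278

87 days


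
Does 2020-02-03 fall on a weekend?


Anchor: Jan 1, 2020. With p = 2020 - 1 = 2019: (p + p//4 - p//100 + p//400) mod 7 = (2019 + 504 - 20 + 5) mod 7 = 2508 mod 7 = 2 -> Wednesday (Mon=0 ... Sun=6)
Day of year: 34; offset = 33
Weekday index = (2 + 33) mod 7 = 0 -> Monday
Weekend days: Saturday, Sunday

No


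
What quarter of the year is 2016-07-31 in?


Month: July (month 7)
Q1: Jan-Mar, Q2: Apr-Jun, Q3: Jul-Sep, Q4: Oct-Dec

Q3


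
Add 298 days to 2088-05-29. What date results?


Start: 2088-05-29, add 298 days
May 2088 has 31 days: 31 - 29 = 2 days to May 31 -> 296 left
June 2088 has 30 days -> 266 left
July 2088 has 31 days -> 235 left
August 2088 has 31 days -> 204 left
September 2088 has 30 days -> 174 left
October 2088 has 31 days -> 143 left
November 2088 has 30 days -> 113 left
December 2088 has 31 days -> 82 left
January 2089 has 31 days -> 51 left
February 2089 has 28 days -> 23 left
March 2089: 23 <= 31 -> lands on March 23

Result: 2089-03-23


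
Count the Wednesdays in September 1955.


September 1955 has 30 days
Anchor: Jan 1, 1955. With p = 1955 - 1 = 1954: (p + p//4 - p//100 + p//400) mod 7 = (1954 + 488 - 19 + 4) mod 7 = 2427 mod 7 = 5 -> Saturday (Mon=0 ... Sun=6)
Days before September (Jan-Aug): 243; September 1 index = (5 + 243) mod 7 = 3 -> Thursday
First Wednesday is September 7
Wednesdays: 7, 14, 21, 28

4 Wednesdays


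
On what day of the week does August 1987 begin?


Target: August 1, 1987
Anchor: Jan 1, 1987. With p = 1987 - 1 = 1986: (p + p//4 - p//100 + p//400) mod 7 = (1986 + 496 - 19 + 4) mod 7 = 2467 mod 7 = 3 -> Thursday (Mon=0 ... Sun=6)
Days before August (Jan-Jul): 212 days
Weekday index = (3 + 212) mod 7 = 5

Saturday


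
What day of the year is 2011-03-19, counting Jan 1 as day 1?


Date: March 19, 2011
Days in months 1 through 2: 59
Plus 19 days in March

Day of year: 78


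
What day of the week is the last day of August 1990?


August 1990 has 31 days
Anchor: Jan 1, 1990. With p = 1990 - 1 = 1989: (p + p//4 - p//100 + p//400) mod 7 = (1989 + 497 - 19 + 4) mod 7 = 2471 mod 7 = 0 -> Monday (Mon=0 ... Sun=6)
Days before August (Jan-Jul): 212; August 1 index = (0 + 212) mod 7 = 2 -> Wednesday
Last day offset: 31 - 1 = 30 days
Weekday index = (2 + 30) mod 7 = 4

Friday, August 31


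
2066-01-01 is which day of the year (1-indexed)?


Date: January 1, 2066
No months before January
Plus 1 days in January

Day of year: 1


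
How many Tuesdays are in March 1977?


March 1977 has 31 days
Anchor: Jan 1, 1977. With p = 1977 - 1 = 1976: (p + p//4 - p//100 + p//400) mod 7 = (1976 + 494 - 19 + 4) mod 7 = 2455 mod 7 = 5 -> Saturday (Mon=0 ... Sun=6)
Days before March (Jan-Feb): 59; March 1 index = (5 + 59) mod 7 = 1 -> Tuesday
First Tuesday is March 1
Tuesdays: 1, 8, 15, 22, 29

5 Tuesdays


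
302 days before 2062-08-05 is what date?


Start: 2062-08-05, subtract 302 days
Back 5 days from August 5 reaches July 31, 2062 -> 297 left
July 2062 has 31 days -> back to June 30, 2062 -> 266 left
June 2062 has 30 days -> back to May 31, 2062 -> 236 left
May 2062 has 31 days -> back to April 30, 2062 -> 205 left
April 2062 has 30 days -> back to March 31, 2062 -> 175 left
March 2062 has 31 days -> back to February 28, 2062 -> 144 left
February 2062 has 28 days -> back to January 31, 2062 -> 116 left
January 2062 has 31 days -> back to December 31, 2061 -> 85 left
December 2061 has 31 days -> back to November 30, 2061 -> 54 left
November 2061 has 30 days -> back to October 31, 2061 -> 24 left
October 2061: 31 - 24 = 7 -> lands on October 7

Result: 2061-10-07


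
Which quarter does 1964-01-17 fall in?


Month: January (month 1)
Q1: Jan-Mar, Q2: Apr-Jun, Q3: Jul-Sep, Q4: Oct-Dec

Q1


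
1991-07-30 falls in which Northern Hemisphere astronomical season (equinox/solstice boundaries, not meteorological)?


Date: July 30
Astronomical Summer (approx.; exact equinox/solstice day varies by year): June 21 to September 21
July 30 falls within the Summer window

Summer


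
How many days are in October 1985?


October 1985

31 days


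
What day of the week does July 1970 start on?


Target: July 1, 1970
Anchor: Jan 1, 1970. With p = 1970 - 1 = 1969: (p + p//4 - p//100 + p//400) mod 7 = (1969 + 492 - 19 + 4) mod 7 = 2446 mod 7 = 3 -> Thursday (Mon=0 ... Sun=6)
Days before July (Jan-Jun): 181 days
Weekday index = (3 + 181) mod 7 = 2

Wednesday


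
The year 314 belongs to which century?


Century = (year - 1) // 100 + 1
= (314 - 1) // 100 + 1
= 313 // 100 + 1
= 3 + 1

4th century


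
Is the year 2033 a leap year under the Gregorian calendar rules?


Gregorian leap year rule: divisible by 4, but not by 100, unless also by 400.
2033 is not divisible by 4 -> not a leap year

No


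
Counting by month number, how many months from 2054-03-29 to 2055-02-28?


From March 2054 to February 2055
1 year * 12 = 12 months, minus 1 month = 11

11 months


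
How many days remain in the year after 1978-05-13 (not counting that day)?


Day of year: 133 of 365
Remaining = 365 - 133

232 days


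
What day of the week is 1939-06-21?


Date: June 21, 1939
Anchor: Jan 1, 1939. With p = 1939 - 1 = 1938: (p + p//4 - p//100 + p//400) mod 7 = (1938 + 484 - 19 + 4) mod 7 = 2407 mod 7 = 6 -> Sunday (Mon=0 ... Sun=6)
Days before June (Jan-May): 151; offset = 151 + 21 - 1 = 171
Weekday index = (6 + 171) mod 7 = 2

Day of the week: Wednesday


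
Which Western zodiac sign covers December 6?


Date: December 6
Conventional tropical zodiac dates: Sagittarius from November 22 onward; Capricorn starts December 22
December 6 falls within the Sagittarius range

Sagittarius


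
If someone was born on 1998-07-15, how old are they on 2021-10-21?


Birth: 1998-07-15
Reference: 2021-10-21
Year difference: 2021 - 1998 = 23

23 years old


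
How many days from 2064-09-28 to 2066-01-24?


From 2064-09-28 to 2066-01-24
2064-09-28: days before September = 31 + 29 + 31 + 30 + 31 + 30 + 31 + 31 = 244 (2064 is a leap year); day of year = 244 + 28 = 272
2066-01-24: day of year = 24
Rest of 2064: 366 - 272 = 94
Full years 2065 (365): 365
Total = 94 + 365 + 24 = 483

483 days


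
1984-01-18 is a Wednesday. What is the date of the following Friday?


Current: Wednesday
Target: Friday
Days ahead: 2

Next Friday: 1984-01-20


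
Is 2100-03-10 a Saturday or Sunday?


Anchor: Jan 1, 2100. With p = 2100 - 1 = 2099: (p + p//4 - p//100 + p//400) mod 7 = (2099 + 524 - 20 + 5) mod 7 = 2608 mod 7 = 4 -> Friday (Mon=0 ... Sun=6)
Day of year: 69; offset = 68
Weekday index = (4 + 68) mod 7 = 2 -> Wednesday
Weekend days: Saturday, Sunday

No


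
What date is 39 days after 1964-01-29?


Start: 1964-01-29, add 39 days
January 1964 has 31 days: 31 - 29 = 2 days to January 31 -> 37 left
February 1964 has 29 days -> 8 left
March 1964: 8 <= 31 -> lands on March 8

Result: 1964-03-08


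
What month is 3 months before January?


January is month 1
1 - 3 = -2; wrap: -2 + 12 = 10

October


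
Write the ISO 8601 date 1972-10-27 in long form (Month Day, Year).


ISO 1972-10-27 parses as year=1972, month=10, day=27
Month 10 -> October

October 27, 1972


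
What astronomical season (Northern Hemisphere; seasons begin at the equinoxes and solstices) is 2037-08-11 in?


Date: August 11
Astronomical Summer (approx.; exact equinox/solstice day varies by year): June 21 to September 21
August 11 falls within the Summer window

Summer


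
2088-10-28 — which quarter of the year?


Month: October (month 10)
Q1: Jan-Mar, Q2: Apr-Jun, Q3: Jul-Sep, Q4: Oct-Dec

Q4


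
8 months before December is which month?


December is month 12
12 - 8 = 4

April


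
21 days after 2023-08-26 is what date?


Start: 2023-08-26, add 21 days
August 2023 has 31 days: 31 - 26 = 5 days to August 31 -> 16 left
September 2023: 16 <= 30 -> lands on September 16

Result: 2023-09-16


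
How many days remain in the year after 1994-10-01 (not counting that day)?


Day of year: 274 of 365
Remaining = 365 - 274

91 days


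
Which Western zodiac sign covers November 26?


Date: November 26
Conventional tropical zodiac dates: Sagittarius from November 22 onward; Capricorn starts December 22
November 26 falls within the Sagittarius range

Sagittarius


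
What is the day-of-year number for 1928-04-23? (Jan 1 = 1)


Date: April 23, 1928
Days in months 1 through 3: 91
Plus 23 days in April

Day of year: 114


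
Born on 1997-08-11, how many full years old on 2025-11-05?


Birth: 1997-08-11
Reference: 2025-11-05
Year difference: 2025 - 1997 = 28

28 years old


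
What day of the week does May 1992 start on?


Target: May 1, 1992
Anchor: Jan 1, 1992. With p = 1992 - 1 = 1991: (p + p//4 - p//100 + p//400) mod 7 = (1991 + 497 - 19 + 4) mod 7 = 2473 mod 7 = 2 -> Wednesday (Mon=0 ... Sun=6)
Days before May (Jan-Apr): 121 days
Weekday index = (2 + 121) mod 7 = 4

Friday


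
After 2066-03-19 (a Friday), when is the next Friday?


Current: Friday
Target: Friday
Days ahead: 7

Next Friday: 2066-03-26


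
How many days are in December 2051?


December 2051

31 days


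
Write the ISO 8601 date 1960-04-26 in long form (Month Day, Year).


ISO 1960-04-26 parses as year=1960, month=04, day=26
Month 4 -> April

April 26, 1960


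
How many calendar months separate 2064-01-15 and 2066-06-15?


From January 2064 to June 2066
2 years * 12 = 24 months, plus 5 months = 29

29 months


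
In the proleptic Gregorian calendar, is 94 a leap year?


Gregorian leap year rule: divisible by 4, but not by 100, unless also by 400.
94 is not divisible by 4 -> not a leap year

No


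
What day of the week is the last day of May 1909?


May 1909 has 31 days
Anchor: Jan 1, 1909. With p = 1909 - 1 = 1908: (p + p//4 - p//100 + p//400) mod 7 = (1908 + 477 - 19 + 4) mod 7 = 2370 mod 7 = 4 -> Friday (Mon=0 ... Sun=6)
Days before May (Jan-Apr): 120; May 1 index = (4 + 120) mod 7 = 5 -> Saturday
Last day offset: 31 - 1 = 30 days
Weekday index = (5 + 30) mod 7 = 0

Monday, May 31


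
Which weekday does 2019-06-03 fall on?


Date: June 3, 2019
Anchor: Jan 1, 2019. With p = 2019 - 1 = 2018: (p + p//4 - p//100 + p//400) mod 7 = (2018 + 504 - 20 + 5) mod 7 = 2507 mod 7 = 1 -> Tuesday (Mon=0 ... Sun=6)
Days before June (Jan-May): 151; offset = 151 + 3 - 1 = 153
Weekday index = (1 + 153) mod 7 = 0

Day of the week: Monday


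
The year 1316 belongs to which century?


Century = (year - 1) // 100 + 1
= (1316 - 1) // 100 + 1
= 1315 // 100 + 1
= 13 + 1

14th century


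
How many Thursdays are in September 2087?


September 2087 has 30 days
Anchor: Jan 1, 2087. With p = 2087 - 1 = 2086: (p + p//4 - p//100 + p//400) mod 7 = (2086 + 521 - 20 + 5) mod 7 = 2592 mod 7 = 2 -> Wednesday (Mon=0 ... Sun=6)
Days before September (Jan-Aug): 243; September 1 index = (2 + 243) mod 7 = 0 -> Monday
First Thursday is September 4
Thursdays: 4, 11, 18, 25

4 Thursdays


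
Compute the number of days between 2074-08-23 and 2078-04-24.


From 2074-08-23 to 2078-04-24
2074-08-23: days before August = 31 + 28 + 31 + 30 + 31 + 30 + 31 = 212 (2074 is not a leap year); day of year = 212 + 23 = 235
2078-04-24: days before April = 31 + 28 + 31 = 90 (2078 is not a leap year); day of year = 90 + 24 = 114
Rest of 2074: 365 - 235 = 130
Full years 2075 (365), 2076 (366), 2077 (365): 1096
Total = 130 + 1096 + 114 = 1340

1340 days


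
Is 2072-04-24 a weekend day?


Anchor: Jan 1, 2072. With p = 2072 - 1 = 2071: (p + p//4 - p//100 + p//400) mod 7 = (2071 + 517 - 20 + 5) mod 7 = 2573 mod 7 = 4 -> Friday (Mon=0 ... Sun=6)
Day of year: 115; offset = 114
Weekday index = (4 + 114) mod 7 = 6 -> Sunday
Weekend days: Saturday, Sunday

Yes


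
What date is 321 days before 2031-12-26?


Start: 2031-12-26, subtract 321 days
Back 26 days from December 26 reaches November 30, 2031 -> 295 left
November 2031 has 30 days -> back to October 31, 2031 -> 265 left
October 2031 has 31 days -> back to September 30, 2031 -> 234 left
September 2031 has 30 days -> back to August 31, 2031 -> 204 left
August 2031 has 31 days -> back to July 31, 2031 -> 173 left
July 2031 has 31 days -> back to June 30, 2031 -> 142 left
June 2031 has 30 days -> back to May 31, 2031 -> 112 left
May 2031 has 31 days -> back to April 30, 2031 -> 81 left
April 2031 has 30 days -> back to March 31, 2031 -> 51 left
March 2031 has 31 days -> back to February 28, 2031 -> 20 left
February 2031: 28 - 20 = 8 -> lands on February 8

Result: 2031-02-08


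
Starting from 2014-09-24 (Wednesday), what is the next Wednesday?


Current: Wednesday
Target: Wednesday
Days ahead: 7

Next Wednesday: 2014-10-01


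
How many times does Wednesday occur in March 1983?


March 1983 has 31 days
Anchor: Jan 1, 1983. With p = 1983 - 1 = 1982: (p + p//4 - p//100 + p//400) mod 7 = (1982 + 495 - 19 + 4) mod 7 = 2462 mod 7 = 5 -> Saturday (Mon=0 ... Sun=6)
Days before March (Jan-Feb): 59; March 1 index = (5 + 59) mod 7 = 1 -> Tuesday
First Wednesday is March 2
Wednesdays: 2, 9, 16, 23, 30

5 Wednesdays


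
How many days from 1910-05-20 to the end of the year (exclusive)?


Day of year: 140 of 365
Remaining = 365 - 140

225 days


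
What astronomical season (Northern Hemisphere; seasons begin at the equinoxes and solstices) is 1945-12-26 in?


Date: December 26
Astronomical Winter (approx.; exact equinox/solstice day varies by year): December 21 to March 19
December 26 falls within the Winter window

Winter


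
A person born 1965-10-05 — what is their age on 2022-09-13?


Birth: 1965-10-05
Reference: 2022-09-13
Year difference: 2022 - 1965 = 57
Birthday not yet reached in 2022, subtract 1

56 years old


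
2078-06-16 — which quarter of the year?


Month: June (month 6)
Q1: Jan-Mar, Q2: Apr-Jun, Q3: Jul-Sep, Q4: Oct-Dec

Q2


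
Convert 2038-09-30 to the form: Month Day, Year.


ISO 2038-09-30 parses as year=2038, month=09, day=30
Month 9 -> September

September 30, 2038


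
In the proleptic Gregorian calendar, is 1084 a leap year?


Gregorian leap year rule: divisible by 4, but not by 100, unless also by 400.
1084 is divisible by 4 but not 100 -> leap year

Yes


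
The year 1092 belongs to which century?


Century = (year - 1) // 100 + 1
= (1092 - 1) // 100 + 1
= 1091 // 100 + 1
= 10 + 1

11th century


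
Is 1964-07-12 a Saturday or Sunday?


Anchor: Jan 1, 1964. With p = 1964 - 1 = 1963: (p + p//4 - p//100 + p//400) mod 7 = (1963 + 490 - 19 + 4) mod 7 = 2438 mod 7 = 2 -> Wednesday (Mon=0 ... Sun=6)
Day of year: 194; offset = 193
Weekday index = (2 + 193) mod 7 = 6 -> Sunday
Weekend days: Saturday, Sunday

Yes


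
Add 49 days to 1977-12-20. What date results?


Start: 1977-12-20, add 49 days
December 1977 has 31 days: 31 - 20 = 11 days to December 31 -> 38 left
January 1978 has 31 days -> 7 left
February 1978: 7 <= 28 -> lands on February 7

Result: 1978-02-07


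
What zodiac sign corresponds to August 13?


Date: August 13
Conventional tropical zodiac dates: Leo from July 23 onward; Virgo starts August 23
August 13 falls within the Leo range

Leo


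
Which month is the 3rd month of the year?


Month 3 of 12

March


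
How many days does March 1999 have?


March 1999

31 days


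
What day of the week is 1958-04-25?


Date: April 25, 1958
Anchor: Jan 1, 1958. With p = 1958 - 1 = 1957: (p + p//4 - p//100 + p//400) mod 7 = (1957 + 489 - 19 + 4) mod 7 = 2431 mod 7 = 2 -> Wednesday (Mon=0 ... Sun=6)
Days before April (Jan-Mar): 90; offset = 90 + 25 - 1 = 114
Weekday index = (2 + 114) mod 7 = 4

Day of the week: Friday


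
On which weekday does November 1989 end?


November 1989 has 30 days
Anchor: Jan 1, 1989. With p = 1989 - 1 = 1988: (p + p//4 - p//100 + p//400) mod 7 = (1988 + 497 - 19 + 4) mod 7 = 2470 mod 7 = 6 -> Sunday (Mon=0 ... Sun=6)
Days before November (Jan-Oct): 304; November 1 index = (6 + 304) mod 7 = 2 -> Wednesday
Last day offset: 30 - 1 = 29 days
Weekday index = (2 + 29) mod 7 = 3

Thursday, November 30


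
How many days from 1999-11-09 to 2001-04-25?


From 1999-11-09 to 2001-04-25
1999-11-09: days before November = 31 + 28 + 31 + 30 + 31 + 30 + 31 + 31 + 30 + 31 = 304 (1999 is not a leap year); day of year = 304 + 9 = 313
2001-04-25: days before April = 31 + 28 + 31 = 90 (2001 is not a leap year); day of year = 90 + 25 = 115
Rest of 1999: 365 - 313 = 52
Full years 2000 (366): 366
Total = 52 + 366 + 115 = 533

533 days


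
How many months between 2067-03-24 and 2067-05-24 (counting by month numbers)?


From March 2067 to May 2067
0 years * 12 = 0 months, plus 2 months = 2

2 months


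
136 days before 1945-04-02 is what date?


Start: 1945-04-02, subtract 136 days
Back 2 days from April 2 reaches March 31, 1945 -> 134 left
March 1945 has 31 days -> back to February 28, 1945 -> 103 left
February 1945 has 28 days -> back to January 31, 1945 -> 75 left
January 1945 has 31 days -> back to December 31, 1944 -> 44 left
December 1944 has 31 days -> back to November 30, 1944 -> 13 left
November 1944: 30 - 13 = 17 -> lands on November 17

Result: 1944-11-17


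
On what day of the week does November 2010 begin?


Target: November 1, 2010
Anchor: Jan 1, 2010. With p = 2010 - 1 = 2009: (p + p//4 - p//100 + p//400) mod 7 = (2009 + 502 - 20 + 5) mod 7 = 2496 mod 7 = 4 -> Friday (Mon=0 ... Sun=6)
Days before November (Jan-Oct): 304 days
Weekday index = (4 + 304) mod 7 = 0

Monday


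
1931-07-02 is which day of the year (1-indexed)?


Date: July 2, 1931
Days in months 1 through 6: 181
Plus 2 days in July

Day of year: 183


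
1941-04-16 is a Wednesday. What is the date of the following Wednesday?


Current: Wednesday
Target: Wednesday
Days ahead: 7

Next Wednesday: 1941-04-23


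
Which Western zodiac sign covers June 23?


Date: June 23
Conventional tropical zodiac dates: Cancer from June 21 onward; Leo starts July 23
June 23 falls within the Cancer range

Cancer


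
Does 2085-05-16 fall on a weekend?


Anchor: Jan 1, 2085. With p = 2085 - 1 = 2084: (p + p//4 - p//100 + p//400) mod 7 = (2084 + 521 - 20 + 5) mod 7 = 2590 mod 7 = 0 -> Monday (Mon=0 ... Sun=6)
Day of year: 136; offset = 135
Weekday index = (0 + 135) mod 7 = 2 -> Wednesday
Weekend days: Saturday, Sunday

No


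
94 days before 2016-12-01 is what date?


Start: 2016-12-01, subtract 94 days
Back 1 day from December 1 reaches November 30, 2016 -> 93 left
November 2016 has 30 days -> back to October 31, 2016 -> 63 left
October 2016 has 31 days -> back to September 30, 2016 -> 32 left
September 2016 has 30 days -> back to August 31, 2016 -> 2 left
August 2016: 31 - 2 = 29 -> lands on August 29

Result: 2016-08-29


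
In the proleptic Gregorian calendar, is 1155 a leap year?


Gregorian leap year rule: divisible by 4, but not by 100, unless also by 400.
1155 is not divisible by 4 -> not a leap year

No


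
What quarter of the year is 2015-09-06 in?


Month: September (month 9)
Q1: Jan-Mar, Q2: Apr-Jun, Q3: Jul-Sep, Q4: Oct-Dec

Q3


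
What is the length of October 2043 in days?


October 2043

31 days


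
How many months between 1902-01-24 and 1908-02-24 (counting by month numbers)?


From January 1902 to February 1908
6 years * 12 = 72 months, plus 1 month = 73

73 months


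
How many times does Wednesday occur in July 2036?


July 2036 has 31 days
Anchor: Jan 1, 2036. With p = 2036 - 1 = 2035: (p + p//4 - p//100 + p//400) mod 7 = (2035 + 508 - 20 + 5) mod 7 = 2528 mod 7 = 1 -> Tuesday (Mon=0 ... Sun=6)
Days before July (Jan-Jun): 182; July 1 index = (1 + 182) mod 7 = 1 -> Tuesday
First Wednesday is July 2
Wednesdays: 2, 9, 16, 23, 30

5 Wednesdays


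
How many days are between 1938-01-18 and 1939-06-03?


From 1938-01-18 to 1939-06-03
1938-01-18: day of year = 18
1939-06-03: days before June = 31 + 28 + 31 + 30 + 31 = 151 (1939 is not a leap year); day of year = 151 + 3 = 154
Rest of 1938: 365 - 18 = 347
Total = 347 + 154 = 501

501 days


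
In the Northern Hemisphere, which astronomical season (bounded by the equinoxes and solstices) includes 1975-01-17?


Date: January 17
Astronomical Winter (approx.; exact equinox/solstice day varies by year): December 21 to March 19
January 17 falls within the Winter window

Winter


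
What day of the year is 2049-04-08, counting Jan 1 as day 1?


Date: April 8, 2049
Days in months 1 through 3: 90
Plus 8 days in April

Day of year: 98


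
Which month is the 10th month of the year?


Month 10 of 12

October


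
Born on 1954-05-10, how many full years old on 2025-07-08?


Birth: 1954-05-10
Reference: 2025-07-08
Year difference: 2025 - 1954 = 71

71 years old


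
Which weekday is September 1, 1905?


Target: September 1, 1905
Anchor: Jan 1, 1905. With p = 1905 - 1 = 1904: (p + p//4 - p//100 + p//400) mod 7 = (1904 + 476 - 19 + 4) mod 7 = 2365 mod 7 = 6 -> Sunday (Mon=0 ... Sun=6)
Days before September (Jan-Aug): 243 days
Weekday index = (6 + 243) mod 7 = 4

Friday


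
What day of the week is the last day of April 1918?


April 1918 has 30 days
Anchor: Jan 1, 1918. With p = 1918 - 1 = 1917: (p + p//4 - p//100 + p//400) mod 7 = (1917 + 479 - 19 + 4) mod 7 = 2381 mod 7 = 1 -> Tuesday (Mon=0 ... Sun=6)
Days before April (Jan-Mar): 90; April 1 index = (1 + 90) mod 7 = 0 -> Monday
Last day offset: 30 - 1 = 29 days
Weekday index = (0 + 29) mod 7 = 1

Tuesday, April 30


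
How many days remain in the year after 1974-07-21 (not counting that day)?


Day of year: 202 of 365
Remaining = 365 - 202

163 days


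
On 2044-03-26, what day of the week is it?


Date: March 26, 2044
Anchor: Jan 1, 2044. With p = 2044 - 1 = 2043: (p + p//4 - p//100 + p//400) mod 7 = (2043 + 510 - 20 + 5) mod 7 = 2538 mod 7 = 4 -> Friday (Mon=0 ... Sun=6)
Days before March (Jan-Feb): 60; offset = 60 + 26 - 1 = 85
Weekday index = (4 + 85) mod 7 = 5

Day of the week: Saturday


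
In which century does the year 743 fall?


Century = (year - 1) // 100 + 1
= (743 - 1) // 100 + 1
= 742 // 100 + 1
= 7 + 1

8th century


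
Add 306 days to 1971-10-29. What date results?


Start: 1971-10-29, add 306 days
October 1971 has 31 days: 31 - 29 = 2 days to October 31 -> 304 left
November 1971 has 30 days -> 274 left
December 1971 has 31 days -> 243 left
January 1972 has 31 days -> 212 left
February 1972 has 29 days -> 183 left
March 1972 has 31 days -> 152 left
April 1972 has 30 days -> 122 left
May 1972 has 31 days -> 91 left
June 1972 has 30 days -> 61 left
July 1972 has 31 days -> 30 left
August 1972: 30 <= 31 -> lands on August 30

Result: 1972-08-30
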